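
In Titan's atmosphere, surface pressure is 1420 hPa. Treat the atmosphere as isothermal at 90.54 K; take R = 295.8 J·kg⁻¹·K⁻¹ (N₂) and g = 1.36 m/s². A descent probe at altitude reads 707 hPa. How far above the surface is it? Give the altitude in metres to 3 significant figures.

Scale height: H = RT/g = 295.8 × 90.54 / 1.36 = 19692 m.
Invert the barometric formula: z = H ln(P₀/P).
P₀/P = 1420/707 = 2.0085; ln(2.0085) = 0.69739.
z = 19692 × 0.69739 = 13733 m.

z ≈ 13700 m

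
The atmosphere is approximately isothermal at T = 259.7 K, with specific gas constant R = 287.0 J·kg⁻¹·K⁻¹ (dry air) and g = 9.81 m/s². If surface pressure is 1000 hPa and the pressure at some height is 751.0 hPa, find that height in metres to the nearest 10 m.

Scale height: H = RT/g = 287.0 × 259.7 / 9.81 = 7597.7 m.
Invert the barometric formula: z = H ln(P₀/P).
P₀/P = 1000/751.0 = 1.3316; ln(1.3316) = 0.28638.
z = 7597.7 × 0.28638 = 2175.8 m.

z ≈ 2180 m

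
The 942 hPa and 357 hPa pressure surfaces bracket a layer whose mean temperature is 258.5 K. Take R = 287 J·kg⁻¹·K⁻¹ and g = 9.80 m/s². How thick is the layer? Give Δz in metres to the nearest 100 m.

Δz ≈ 7300 m

Hypsometric equation: Δz = (R T̄/g) ln(P₁/P₂).
R T̄/g = 287 × 258.5 / 9.80 = 7570.4 m.
ln(942/357) = ln(2.6387) = 0.97029.
Δz = 7570.4 × 0.97029 = 7345.5 m.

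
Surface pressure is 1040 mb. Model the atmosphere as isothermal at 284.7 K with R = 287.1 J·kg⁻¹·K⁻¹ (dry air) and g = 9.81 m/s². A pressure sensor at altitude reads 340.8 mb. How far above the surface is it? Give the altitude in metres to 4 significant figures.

Scale height: H = RT/g = 287.1 × 284.7 / 9.81 = 8332.0 m.
Invert the barometric formula: z = H ln(P₀/P).
P₀/P = 1040/340.8 = 3.0516; ln(3.0516) = 1.1157.
z = 8332.0 × 1.1157 = 9296.0 m.

z ≈ 9296 m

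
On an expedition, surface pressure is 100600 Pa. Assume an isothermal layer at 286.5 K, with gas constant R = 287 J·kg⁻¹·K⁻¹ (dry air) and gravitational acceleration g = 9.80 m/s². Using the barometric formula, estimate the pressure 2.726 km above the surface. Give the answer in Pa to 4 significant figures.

Scale height: H = RT/g = 287 × 286.5 / 9.80 = 8390.4 m.
Barometric formula: P = P₀ exp(−z/H).
z/H = 2726.0/8390.4 = 0.32490; exp(−0.32490) = 0.72260.
P = 100600 × 0.72260 = 72694 Pa.

P ≈ 72690 Pa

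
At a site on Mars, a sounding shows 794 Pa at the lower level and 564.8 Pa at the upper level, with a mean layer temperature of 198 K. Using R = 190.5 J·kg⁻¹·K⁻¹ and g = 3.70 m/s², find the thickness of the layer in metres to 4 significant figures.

Hypsometric equation: Δz = (R T̄/g) ln(P₁/P₂).
R T̄/g = 190.5 × 198 / 3.70 = 10194 m.
ln(794/564.8) = ln(1.4058) = 0.34061.
Δz = 10194 × 0.34061 = 3472.2 m.

Δz ≈ 3472 m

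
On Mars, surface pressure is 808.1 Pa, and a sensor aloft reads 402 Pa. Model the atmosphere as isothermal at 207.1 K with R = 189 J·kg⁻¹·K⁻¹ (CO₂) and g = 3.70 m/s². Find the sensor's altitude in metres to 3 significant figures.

z ≈ 7390 m

Scale height: H = RT/g = 189 × 207.1 / 3.70 = 10579 m.
Invert the barometric formula: z = H ln(P₀/P).
P₀/P = 808.1/402 = 2.0102; ln(2.0102) = 0.69823.
z = 10579 × 0.69823 = 7386.6 m.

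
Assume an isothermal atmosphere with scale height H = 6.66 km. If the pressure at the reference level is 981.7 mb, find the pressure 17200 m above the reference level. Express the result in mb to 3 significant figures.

P ≈ 74.2 mb

Barometric formula: P = P₀ exp(−z/H).
z/H = 17200/6660.0 = 2.5826; exp(−2.5826) = 0.075577.
P = 981.7 × 0.075577 = 74.194 mb.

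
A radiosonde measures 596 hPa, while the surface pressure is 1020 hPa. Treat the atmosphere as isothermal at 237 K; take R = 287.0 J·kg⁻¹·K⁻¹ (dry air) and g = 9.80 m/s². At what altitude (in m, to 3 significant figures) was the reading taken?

z ≈ 3730 m

Scale height: H = RT/g = 287.0 × 237 / 9.80 = 6940.7 m.
Invert the barometric formula: z = H ln(P₀/P).
P₀/P = 1020/596 = 1.7114; ln(1.7114) = 0.53731.
z = 6940.7 × 0.53731 = 3729.3 m.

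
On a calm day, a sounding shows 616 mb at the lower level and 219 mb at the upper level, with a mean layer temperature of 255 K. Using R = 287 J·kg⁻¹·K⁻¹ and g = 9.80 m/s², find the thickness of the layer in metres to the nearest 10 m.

Hypsometric equation: Δz = (R T̄/g) ln(P₁/P₂).
R T̄/g = 287 × 255 / 9.80 = 7467.9 m.
ln(616/219) = ln(2.8128) = 1.0342.
Δz = 7467.9 × 1.0342 = 7723.3 m.

Δz ≈ 7720 m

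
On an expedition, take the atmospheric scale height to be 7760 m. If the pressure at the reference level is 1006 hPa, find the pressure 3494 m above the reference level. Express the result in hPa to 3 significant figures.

Barometric formula: P = P₀ exp(−z/H).
z/H = 3494.0/7760.0 = 0.45026; exp(−0.45026) = 0.63746.
P = 1006 × 0.63746 = 641.28 hPa.

P ≈ 641 hPa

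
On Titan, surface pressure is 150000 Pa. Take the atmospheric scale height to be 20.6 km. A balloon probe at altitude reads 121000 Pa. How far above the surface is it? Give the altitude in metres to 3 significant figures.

Invert the barometric formula: z = H ln(P₀/P).
P₀/P = 150000/121000 = 1.2397; ln(1.2397) = 0.21487.
z = 20600 × 0.21487 = 4426.3 m.

z ≈ 4430 m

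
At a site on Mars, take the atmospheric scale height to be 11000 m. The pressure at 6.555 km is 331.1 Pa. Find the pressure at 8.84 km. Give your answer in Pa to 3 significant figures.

P ≈ 269 Pa

Between two levels, P₂ = P₁ exp(−Δz/H) with Δz = z₂ − z₁.
Δz = 8840.0 − 6555.0 = 2285.0 m; Δz/H = 2285.0/11000 = 0.20773.
P₂ = 331.1 × exp(−0.20773) = 331.1 × 0.81243 = 269.00 Pa.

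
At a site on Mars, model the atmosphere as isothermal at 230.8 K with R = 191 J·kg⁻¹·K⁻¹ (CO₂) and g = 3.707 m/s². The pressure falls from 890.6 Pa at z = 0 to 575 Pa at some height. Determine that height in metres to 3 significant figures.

Scale height: H = RT/g = 191 × 230.8 / 3.707 = 11892 m.
Invert the barometric formula: z = H ln(P₀/P).
P₀/P = 890.6/575 = 1.5489; ln(1.5489) = 0.43755.
z = 11892 × 0.43755 = 5203.3 m.

z ≈ 5200 m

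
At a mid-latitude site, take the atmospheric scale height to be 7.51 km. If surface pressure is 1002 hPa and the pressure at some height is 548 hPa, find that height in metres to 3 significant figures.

z ≈ 4530 m

Invert the barometric formula: z = H ln(P₀/P).
P₀/P = 1002/548 = 1.8285; ln(1.8285) = 0.60350.
z = 7510.0 × 0.60350 = 4532.3 m.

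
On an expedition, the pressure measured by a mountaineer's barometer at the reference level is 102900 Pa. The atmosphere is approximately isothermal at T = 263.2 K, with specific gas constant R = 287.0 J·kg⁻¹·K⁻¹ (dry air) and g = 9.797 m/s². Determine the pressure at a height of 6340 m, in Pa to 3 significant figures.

P ≈ 45200 Pa

Scale height: H = RT/g = 287.0 × 263.2 / 9.797 = 7710.4 m.
Barometric formula: P = P₀ exp(−z/H).
z/H = 6340.0/7710.4 = 0.82227; exp(−0.82227) = 0.43943.
P = 102900 × 0.43943 = 45217 Pa.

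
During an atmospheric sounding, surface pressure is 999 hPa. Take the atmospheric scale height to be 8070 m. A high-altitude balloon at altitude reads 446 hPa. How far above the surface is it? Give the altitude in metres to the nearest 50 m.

Invert the barometric formula: z = H ln(P₀/P).
P₀/P = 999/446 = 2.2399; ln(2.2399) = 0.80643.
z = 8070.0 × 0.80643 = 6507.9 m.

z ≈ 6500 m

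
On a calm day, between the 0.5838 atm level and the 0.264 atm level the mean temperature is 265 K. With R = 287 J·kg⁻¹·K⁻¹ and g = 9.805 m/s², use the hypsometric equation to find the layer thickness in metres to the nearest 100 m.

Hypsometric equation: Δz = (R T̄/g) ln(P₁/P₂).
R T̄/g = 287 × 265 / 9.805 = 7756.8 m.
ln(0.5838/0.264) = ln(2.2114) = 0.79363.
Δz = 7756.8 × 0.79363 = 6156.0 m.

Δz ≈ 6200 m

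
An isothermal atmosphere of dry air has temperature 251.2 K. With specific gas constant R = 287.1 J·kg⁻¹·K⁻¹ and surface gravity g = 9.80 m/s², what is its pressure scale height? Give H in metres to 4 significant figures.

H ≈ 7359 m

The scale height of an isothermal atmosphere is H = RT/g.
H = 287.1 × 251.2 / 9.80 = 72120/9.80 = 7359.2 m.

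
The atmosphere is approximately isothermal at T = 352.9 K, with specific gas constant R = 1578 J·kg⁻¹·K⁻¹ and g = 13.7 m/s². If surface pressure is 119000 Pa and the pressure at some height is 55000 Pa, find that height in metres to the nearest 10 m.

Scale height: H = RT/g = 1578 × 352.9 / 13.7 = 40648 m.
Invert the barometric formula: z = H ln(P₀/P).
P₀/P = 119000/55000 = 2.1636; ln(2.1636) = 0.77177.
z = 40648 × 0.77177 = 31371 m.

z ≈ 31370 m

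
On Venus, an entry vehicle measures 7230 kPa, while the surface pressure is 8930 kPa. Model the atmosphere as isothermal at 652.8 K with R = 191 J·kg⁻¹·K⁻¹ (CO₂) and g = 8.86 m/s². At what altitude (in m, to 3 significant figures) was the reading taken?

z ≈ 2970 m

Scale height: H = RT/g = 191 × 652.8 / 8.86 = 14073 m.
Invert the barometric formula: z = H ln(P₀/P).
P₀/P = 8930/7230 = 1.2351; ln(1.2351) = 0.21115.
z = 14073 × 0.21115 = 2971.5 m.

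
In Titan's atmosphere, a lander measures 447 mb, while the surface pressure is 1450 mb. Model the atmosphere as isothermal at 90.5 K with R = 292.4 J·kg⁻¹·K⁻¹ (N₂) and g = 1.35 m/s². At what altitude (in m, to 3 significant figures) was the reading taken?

z ≈ 23100 m

Scale height: H = RT/g = 292.4 × 90.5 / 1.35 = 19602 m.
Invert the barometric formula: z = H ln(P₀/P).
P₀/P = 1450/447 = 3.2438; ln(3.2438) = 1.1767.
z = 19602 × 1.1767 = 23066 m.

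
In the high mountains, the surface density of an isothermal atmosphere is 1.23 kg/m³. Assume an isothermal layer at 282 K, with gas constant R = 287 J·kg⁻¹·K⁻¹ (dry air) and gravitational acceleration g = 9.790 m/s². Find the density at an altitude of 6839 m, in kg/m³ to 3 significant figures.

Scale height: H = RT/g = 287 × 282 / 9.790 = 8267.0 m.
In an isothermal atmosphere, density decays like pressure: ρ = ρ₀ exp(−z/H).
z/H = 6839.0/8267.0 = 0.82727; exp(−0.82727) = 0.43724.
ρ = 1.23 × 0.43724 = 0.53781 kg/m³.

ρ ≈ 0.538 kg/m³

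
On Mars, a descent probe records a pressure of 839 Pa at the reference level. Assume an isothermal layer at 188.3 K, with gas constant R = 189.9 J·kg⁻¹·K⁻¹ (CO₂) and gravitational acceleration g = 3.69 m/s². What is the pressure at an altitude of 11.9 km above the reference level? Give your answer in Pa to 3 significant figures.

P ≈ 246 Pa

Scale height: H = RT/g = 189.9 × 188.3 / 3.69 = 9690.6 m.
Barometric formula: P = P₀ exp(−z/H).
z/H = 11900/9690.6 = 1.2280; exp(−1.2280) = 0.29288.
P = 839 × 0.29288 = 245.73 Pa.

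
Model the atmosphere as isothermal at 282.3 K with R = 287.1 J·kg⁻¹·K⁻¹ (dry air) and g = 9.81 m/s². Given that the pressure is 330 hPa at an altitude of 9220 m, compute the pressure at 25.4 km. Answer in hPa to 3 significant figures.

P ≈ 46.6 hPa

Scale height: H = RT/g = 287.1 × 282.3 / 9.81 = 8261.8 m.
Between two levels, P₂ = P₁ exp(−Δz/H) with Δz = z₂ − z₁.
Δz = 25400 − 9220.0 = 16180 m; Δz/H = 16180/8261.8 = 1.9584.
P₂ = 330 × exp(−1.9584) = 330 × 0.14108 = 46.556 hPa.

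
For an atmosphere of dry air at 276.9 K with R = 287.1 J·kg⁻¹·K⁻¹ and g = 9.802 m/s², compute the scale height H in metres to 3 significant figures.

The scale height of an isothermal atmosphere is H = RT/g.
H = 287.1 × 276.9 / 9.802 = 79498/9.802 = 8110.4 m.

H ≈ 8110 m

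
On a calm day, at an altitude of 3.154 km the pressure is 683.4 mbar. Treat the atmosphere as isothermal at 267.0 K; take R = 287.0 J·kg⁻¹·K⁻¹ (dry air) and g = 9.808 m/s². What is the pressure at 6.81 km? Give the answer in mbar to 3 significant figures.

Scale height: H = RT/g = 287.0 × 267.0 / 9.808 = 7812.9 m.
Between two levels, P₂ = P₁ exp(−Δz/H) with Δz = z₂ − z₁.
Δz = 6810.0 − 3154.0 = 3656.0 m; Δz/H = 3656.0/7812.9 = 0.46794.
P₂ = 683.4 × exp(−0.46794) = 683.4 × 0.62629 = 428.01 mbar.

P ≈ 428 mbar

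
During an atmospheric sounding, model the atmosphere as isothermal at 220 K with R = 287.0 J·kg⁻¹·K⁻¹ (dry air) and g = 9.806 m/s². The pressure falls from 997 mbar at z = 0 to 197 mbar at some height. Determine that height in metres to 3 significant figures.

Scale height: H = RT/g = 287.0 × 220 / 9.806 = 6438.9 m.
Invert the barometric formula: z = H ln(P₀/P).
P₀/P = 997/197 = 5.0609; ln(5.0609) = 1.6215.
z = 6438.9 × 1.6215 = 10441 m.

z ≈ 10400 m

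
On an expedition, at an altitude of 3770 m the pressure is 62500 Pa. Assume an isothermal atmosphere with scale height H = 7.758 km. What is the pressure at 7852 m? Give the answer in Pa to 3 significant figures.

Between two levels, P₂ = P₁ exp(−Δz/H) with Δz = z₂ − z₁.
Δz = 7852.0 − 3770.0 = 4082.0 m; Δz/H = 4082.0/7758.0 = 0.52617.
P₂ = 62500 × exp(−0.52617) = 62500 × 0.59086 = 36929 Pa.

P ≈ 36900 Pa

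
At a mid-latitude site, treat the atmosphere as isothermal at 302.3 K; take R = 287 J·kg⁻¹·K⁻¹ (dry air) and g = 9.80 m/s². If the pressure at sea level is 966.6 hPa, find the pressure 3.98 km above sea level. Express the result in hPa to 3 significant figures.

P ≈ 617 hPa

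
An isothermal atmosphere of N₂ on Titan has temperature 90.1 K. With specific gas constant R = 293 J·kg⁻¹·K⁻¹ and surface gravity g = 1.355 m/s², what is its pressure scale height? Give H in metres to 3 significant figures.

The scale height of an isothermal atmosphere is H = RT/g.
H = 293 × 90.1 / 1.355 = 26399/1.355 = 19483 m.

H ≈ 19500 m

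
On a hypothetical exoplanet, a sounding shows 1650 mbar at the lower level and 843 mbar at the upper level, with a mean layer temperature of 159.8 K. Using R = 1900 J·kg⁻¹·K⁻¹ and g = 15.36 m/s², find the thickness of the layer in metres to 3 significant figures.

Hypsometric equation: Δz = (R T̄/g) ln(P₁/P₂).
R T̄/g = 1900 × 159.8 / 15.36 = 19767 m.
ln(1650/843) = ln(1.9573) = 0.67157.
Δz = 19767 × 0.67157 = 13275 m.

Δz ≈ 13300 m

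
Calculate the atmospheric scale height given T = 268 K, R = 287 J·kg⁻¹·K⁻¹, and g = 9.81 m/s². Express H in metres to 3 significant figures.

The scale height of an isothermal atmosphere is H = RT/g.
H = 287 × 268 / 9.81 = 76916/9.81 = 7840.6 m.

H ≈ 7840 m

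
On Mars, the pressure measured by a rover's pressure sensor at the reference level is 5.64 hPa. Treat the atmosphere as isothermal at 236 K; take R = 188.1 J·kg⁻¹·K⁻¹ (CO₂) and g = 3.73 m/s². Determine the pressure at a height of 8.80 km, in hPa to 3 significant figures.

Scale height: H = RT/g = 188.1 × 236 / 3.73 = 11901 m.
Barometric formula: P = P₀ exp(−z/H).
z/H = 8800.0/11901 = 0.73943; exp(−0.73943) = 0.47739.
P = 5.64 × 0.47739 = 2.6925 hPa.

P ≈ 2.69 hPa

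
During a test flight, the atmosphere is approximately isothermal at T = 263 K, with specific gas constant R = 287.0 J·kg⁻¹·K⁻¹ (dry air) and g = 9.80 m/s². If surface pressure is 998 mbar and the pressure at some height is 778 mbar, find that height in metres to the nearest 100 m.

z ≈ 1900 m

Scale height: H = RT/g = 287.0 × 263 / 9.80 = 7702.1 m.
Invert the barometric formula: z = H ln(P₀/P).
P₀/P = 998/778 = 1.2828; ln(1.2828) = 0.24905.
z = 7702.1 × 0.24905 = 1918.2 m.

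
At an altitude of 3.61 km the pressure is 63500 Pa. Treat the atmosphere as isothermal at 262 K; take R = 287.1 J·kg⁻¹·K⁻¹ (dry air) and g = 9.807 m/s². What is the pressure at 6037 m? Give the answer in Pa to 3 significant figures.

P ≈ 46300 Pa

Scale height: H = RT/g = 287.1 × 262 / 9.807 = 7670.1 m.
Between two levels, P₂ = P₁ exp(−Δz/H) with Δz = z₂ − z₁.
Δz = 6037.0 − 3610.0 = 2427.0 m; Δz/H = 2427.0/7670.1 = 0.31642.
P₂ = 63500 × exp(−0.31642) = 63500 × 0.72875 = 46276 Pa.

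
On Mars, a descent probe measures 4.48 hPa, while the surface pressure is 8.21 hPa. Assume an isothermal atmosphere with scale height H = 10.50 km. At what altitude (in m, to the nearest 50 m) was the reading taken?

Invert the barometric formula: z = H ln(P₀/P).
P₀/P = 8.21/4.48 = 1.8326; ln(1.8326) = 0.60574.
z = 10500 × 0.60574 = 6360.3 m.

z ≈ 6350 m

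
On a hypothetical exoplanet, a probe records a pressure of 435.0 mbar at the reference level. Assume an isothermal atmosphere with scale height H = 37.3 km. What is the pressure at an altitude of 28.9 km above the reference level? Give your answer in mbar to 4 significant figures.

P ≈ 200.4 mbar

Barometric formula: P = P₀ exp(−z/H).
z/H = 28900/37300 = 0.77480; exp(−0.77480) = 0.46080.
P = 435.0 × 0.46080 = 200.45 mbar.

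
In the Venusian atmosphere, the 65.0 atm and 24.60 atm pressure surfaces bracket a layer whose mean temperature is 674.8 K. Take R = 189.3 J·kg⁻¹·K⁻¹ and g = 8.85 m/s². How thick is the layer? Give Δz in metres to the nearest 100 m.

Hypsometric equation: Δz = (R T̄/g) ln(P₁/P₂).
R T̄/g = 189.3 × 674.8 / 8.85 = 14434 m.
ln(65.0/24.60) = ln(2.6423) = 0.97165.
Δz = 14434 × 0.97165 = 14025 m.

Δz ≈ 14000 m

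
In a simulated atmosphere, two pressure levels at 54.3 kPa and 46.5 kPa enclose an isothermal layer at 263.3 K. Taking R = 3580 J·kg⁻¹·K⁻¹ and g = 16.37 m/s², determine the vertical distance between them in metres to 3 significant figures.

Hypsometric equation: Δz = (R T̄/g) ln(P₁/P₂).
R T̄/g = 3580 × 263.3 / 16.37 = 57582 m.
ln(54.3/46.5) = ln(1.1677) = 0.15504.
Δz = 57582 × 0.15504 = 8927.5 m.

Δz ≈ 8930 m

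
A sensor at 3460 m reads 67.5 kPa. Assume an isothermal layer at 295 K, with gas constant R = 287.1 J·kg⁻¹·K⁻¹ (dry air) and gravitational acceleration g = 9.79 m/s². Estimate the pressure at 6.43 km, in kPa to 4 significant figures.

P ≈ 47.89 kPa

Scale height: H = RT/g = 287.1 × 295 / 9.79 = 8651.1 m.
Between two levels, P₂ = P₁ exp(−Δz/H) with Δz = z₂ − z₁.
Δz = 6430.0 − 3460.0 = 2970.0 m; Δz/H = 2970.0/8651.1 = 0.34331.
P₂ = 67.5 × exp(−0.34331) = 67.5 × 0.70942 = 47.886 kPa.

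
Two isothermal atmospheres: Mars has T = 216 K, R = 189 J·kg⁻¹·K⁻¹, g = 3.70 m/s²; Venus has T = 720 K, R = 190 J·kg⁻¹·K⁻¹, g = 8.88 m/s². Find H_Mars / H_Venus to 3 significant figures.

H_Mars/H_Venus ≈ 0.716

H = RT/g for each body.
H_Mars = 189 × 216 / 3.70 = 11034 m.
H_Venus = 190 × 720 / 8.88 = 15405 m.
H_Mars/H_Venus = 11034/15405 = 0.71626.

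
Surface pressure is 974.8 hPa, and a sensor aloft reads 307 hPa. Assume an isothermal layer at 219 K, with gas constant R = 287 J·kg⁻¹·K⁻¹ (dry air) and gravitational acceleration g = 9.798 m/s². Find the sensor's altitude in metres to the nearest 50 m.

z ≈ 7400 m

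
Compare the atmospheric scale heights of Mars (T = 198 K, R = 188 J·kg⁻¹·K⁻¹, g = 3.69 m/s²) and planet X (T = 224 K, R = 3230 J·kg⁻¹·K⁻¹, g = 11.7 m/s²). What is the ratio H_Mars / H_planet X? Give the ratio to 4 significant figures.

H = RT/g for each body.
H_Mars = 188 × 198 / 3.69 = 10088 m.
H_planet X = 3230 × 224 / 11.7 = 61839 m.
H_Mars/H_planet X = 10088/61839 = 0.16313.

H_Mars/H_planet X ≈ 0.1631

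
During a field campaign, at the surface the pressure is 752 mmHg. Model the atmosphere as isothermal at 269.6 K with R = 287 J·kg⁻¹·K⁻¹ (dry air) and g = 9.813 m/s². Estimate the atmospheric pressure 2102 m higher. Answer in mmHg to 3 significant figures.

P ≈ 576 mmHg

Scale height: H = RT/g = 287 × 269.6 / 9.813 = 7885.0 m.
Barometric formula: P = P₀ exp(−z/H).
z/H = 2102.0/7885.0 = 0.26658; exp(−0.26658) = 0.76599.
P = 752 × 0.76599 = 576.02 mmHg.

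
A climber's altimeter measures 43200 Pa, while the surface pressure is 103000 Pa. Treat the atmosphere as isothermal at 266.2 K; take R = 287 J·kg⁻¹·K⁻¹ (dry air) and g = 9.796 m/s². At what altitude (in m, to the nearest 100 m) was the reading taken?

z ≈ 6800 m

Scale height: H = RT/g = 287 × 266.2 / 9.796 = 7799.0 m.
Invert the barometric formula: z = H ln(P₀/P).
P₀/P = 103000/43200 = 2.3843; ln(2.3843) = 0.86891.
z = 7799.0 × 0.86891 = 6776.6 m.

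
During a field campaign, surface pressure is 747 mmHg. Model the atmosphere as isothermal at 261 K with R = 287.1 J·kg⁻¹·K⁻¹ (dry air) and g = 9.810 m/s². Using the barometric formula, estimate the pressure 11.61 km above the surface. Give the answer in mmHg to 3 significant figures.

Scale height: H = RT/g = 287.1 × 261 / 9.810 = 7638.4 m.
Barometric formula: P = P₀ exp(−z/H).
z/H = 11610/7638.4 = 1.5200; exp(−1.5200) = 0.21871.
P = 747 × 0.21871 = 163.38 mmHg.

P ≈ 163 mmHg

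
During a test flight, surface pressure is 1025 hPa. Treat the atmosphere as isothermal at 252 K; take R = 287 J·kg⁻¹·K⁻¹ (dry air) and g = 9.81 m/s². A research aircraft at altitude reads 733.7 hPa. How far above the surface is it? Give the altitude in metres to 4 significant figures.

Scale height: H = RT/g = 287 × 252 / 9.81 = 7372.5 m.
Invert the barometric formula: z = H ln(P₀/P).
P₀/P = 1025/733.7 = 1.3970; ln(1.3970) = 0.33433.
z = 7372.5 × 0.33433 = 2464.8 m.

z ≈ 2465 m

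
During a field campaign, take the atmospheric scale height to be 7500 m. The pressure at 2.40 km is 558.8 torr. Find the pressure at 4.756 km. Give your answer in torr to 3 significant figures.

P ≈ 408 torr

Between two levels, P₂ = P₁ exp(−Δz/H) with Δz = z₂ − z₁.
Δz = 4756.0 − 2400.0 = 2356.0 m; Δz/H = 2356.0/7500.0 = 0.31413.
P₂ = 558.8 × exp(−0.31413) = 558.8 × 0.73042 = 408.16 torr.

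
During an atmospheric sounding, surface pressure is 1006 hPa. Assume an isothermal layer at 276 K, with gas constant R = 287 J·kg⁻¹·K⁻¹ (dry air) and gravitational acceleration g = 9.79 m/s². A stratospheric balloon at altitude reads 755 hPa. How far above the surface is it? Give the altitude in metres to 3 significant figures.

z ≈ 2320 m

Scale height: H = RT/g = 287 × 276 / 9.79 = 8091.1 m.
Invert the barometric formula: z = H ln(P₀/P).
P₀/P = 1006/755 = 1.3325; ln(1.3325) = 0.28706.
z = 8091.1 × 0.28706 = 2322.6 m.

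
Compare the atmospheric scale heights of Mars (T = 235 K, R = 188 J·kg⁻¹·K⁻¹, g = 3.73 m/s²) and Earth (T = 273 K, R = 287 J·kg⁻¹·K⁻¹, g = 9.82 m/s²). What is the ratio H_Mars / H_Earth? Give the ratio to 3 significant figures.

H_Mars/H_Earth ≈ 1.48

H = RT/g for each body.
H_Mars = 188 × 235 / 3.73 = 11845 m.
H_Earth = 287 × 273 / 9.82 = 7978.7 m.
H_Mars/H_Earth = 11845/7978.7 = 1.4846.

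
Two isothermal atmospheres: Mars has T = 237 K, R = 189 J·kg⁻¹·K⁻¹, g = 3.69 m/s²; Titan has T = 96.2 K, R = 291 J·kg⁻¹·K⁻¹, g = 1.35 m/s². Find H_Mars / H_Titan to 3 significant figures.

H = RT/g for each body.
H_Mars = 189 × 237 / 3.69 = 12139 m.
H_Titan = 291 × 96.2 / 1.35 = 20736 m.
H_Mars/H_Titan = 12139/20736 = 0.58541.

H_Mars/H_Titan ≈ 0.585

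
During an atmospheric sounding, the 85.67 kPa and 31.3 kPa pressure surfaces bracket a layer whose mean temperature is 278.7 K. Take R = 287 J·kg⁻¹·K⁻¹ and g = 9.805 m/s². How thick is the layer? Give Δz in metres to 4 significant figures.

Hypsometric equation: Δz = (R T̄/g) ln(P₁/P₂).
R T̄/g = 287 × 278.7 / 9.805 = 8157.8 m.
ln(85.67/31.3) = ln(2.7371) = 1.0069.
Δz = 8157.8 × 1.0069 = 8214.1 m.

Δz ≈ 8214 m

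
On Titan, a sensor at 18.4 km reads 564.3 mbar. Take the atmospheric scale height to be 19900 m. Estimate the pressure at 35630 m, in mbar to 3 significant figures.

P ≈ 237 mbar

Between two levels, P₂ = P₁ exp(−Δz/H) with Δz = z₂ − z₁.
Δz = 35630 − 18400 = 17230 m; Δz/H = 17230/19900 = 0.86583.
P₂ = 564.3 × exp(−0.86583) = 564.3 × 0.42070 = 237.40 mbar.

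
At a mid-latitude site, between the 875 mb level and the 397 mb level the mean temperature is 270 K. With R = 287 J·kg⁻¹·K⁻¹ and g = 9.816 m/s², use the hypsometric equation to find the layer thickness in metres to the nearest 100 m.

Hypsometric equation: Δz = (R T̄/g) ln(P₁/P₂).
R T̄/g = 287 × 270 / 9.816 = 7894.3 m.
ln(875/397) = ln(2.2040) = 0.79027.
Δz = 7894.3 × 0.79027 = 6238.6 m.

Δz ≈ 6200 m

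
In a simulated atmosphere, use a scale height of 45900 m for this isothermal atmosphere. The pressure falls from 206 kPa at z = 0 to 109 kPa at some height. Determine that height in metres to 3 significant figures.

z ≈ 29200 m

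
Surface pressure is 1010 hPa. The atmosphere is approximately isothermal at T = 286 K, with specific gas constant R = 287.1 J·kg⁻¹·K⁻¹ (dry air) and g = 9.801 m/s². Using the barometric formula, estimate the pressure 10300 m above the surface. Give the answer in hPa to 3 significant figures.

Scale height: H = RT/g = 287.1 × 286 / 9.801 = 8377.8 m.
Barometric formula: P = P₀ exp(−z/H).
z/H = 10300/8377.8 = 1.2294; exp(−1.2294) = 0.29247.
P = 1010 × 0.29247 = 295.39 hPa.

P ≈ 295 hPa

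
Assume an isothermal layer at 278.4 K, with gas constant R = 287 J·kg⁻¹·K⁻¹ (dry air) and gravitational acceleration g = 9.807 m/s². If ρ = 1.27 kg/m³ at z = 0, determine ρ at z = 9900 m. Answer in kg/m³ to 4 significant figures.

Scale height: H = RT/g = 287 × 278.4 / 9.807 = 8147.3 m.
In an isothermal atmosphere, density decays like pressure: ρ = ρ₀ exp(−z/H).
z/H = 9900.0/8147.3 = 1.2151; exp(−1.2151) = 0.29668.
ρ = 1.27 × 0.29668 = 0.37678 kg/m³.

ρ ≈ 0.3768 kg/m³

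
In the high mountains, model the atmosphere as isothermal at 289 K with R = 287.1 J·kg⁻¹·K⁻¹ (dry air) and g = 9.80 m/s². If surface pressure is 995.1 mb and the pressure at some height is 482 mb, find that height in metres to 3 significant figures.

z ≈ 6140 m

Scale height: H = RT/g = 287.1 × 289 / 9.80 = 8466.5 m.
Invert the barometric formula: z = H ln(P₀/P).
P₀/P = 995.1/482 = 2.0645; ln(2.0645) = 0.72489.
z = 8466.5 × 0.72489 = 6137.3 m.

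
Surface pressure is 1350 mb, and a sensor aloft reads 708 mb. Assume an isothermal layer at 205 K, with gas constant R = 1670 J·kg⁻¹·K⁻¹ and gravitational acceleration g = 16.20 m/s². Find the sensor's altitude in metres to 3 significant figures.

z ≈ 13600 m

Scale height: H = RT/g = 1670 × 205 / 16.20 = 21133 m.
Invert the barometric formula: z = H ln(P₀/P).
P₀/P = 1350/708 = 1.9068; ln(1.9068) = 0.64543.
z = 21133 × 0.64543 = 13640 m.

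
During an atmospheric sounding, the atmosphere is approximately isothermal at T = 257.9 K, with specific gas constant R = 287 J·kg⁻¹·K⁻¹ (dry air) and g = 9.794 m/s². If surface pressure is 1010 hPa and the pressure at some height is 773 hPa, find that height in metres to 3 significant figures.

z ≈ 2020 m

Scale height: H = RT/g = 287 × 257.9 / 9.794 = 7557.4 m.
Invert the barometric formula: z = H ln(P₀/P).
P₀/P = 1010/773 = 1.3066; ln(1.3066) = 0.26743.
z = 7557.4 × 0.26743 = 2021.1 m.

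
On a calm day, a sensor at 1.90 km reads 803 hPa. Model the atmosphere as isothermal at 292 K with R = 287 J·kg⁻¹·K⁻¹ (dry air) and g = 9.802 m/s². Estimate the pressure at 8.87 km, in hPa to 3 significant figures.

P ≈ 355 hPa

Scale height: H = RT/g = 287 × 292 / 9.802 = 8549.7 m.
Between two levels, P₂ = P₁ exp(−Δz/H) with Δz = z₂ − z₁.
Δz = 8870.0 − 1900.0 = 6970.0 m; Δz/H = 6970.0/8549.7 = 0.81523.
P₂ = 803 × exp(−0.81523) = 803 × 0.44254 = 355.36 hPa.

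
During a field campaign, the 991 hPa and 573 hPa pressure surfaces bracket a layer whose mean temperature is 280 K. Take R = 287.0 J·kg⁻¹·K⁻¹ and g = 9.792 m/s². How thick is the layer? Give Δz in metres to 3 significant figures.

Δz ≈ 4500 m

Hypsometric equation: Δz = (R T̄/g) ln(P₁/P₂).
R T̄/g = 287.0 × 280 / 9.792 = 8206.7 m.
ln(991/573) = ln(1.7295) = 0.54783.
Δz = 8206.7 × 0.54783 = 4495.9 m.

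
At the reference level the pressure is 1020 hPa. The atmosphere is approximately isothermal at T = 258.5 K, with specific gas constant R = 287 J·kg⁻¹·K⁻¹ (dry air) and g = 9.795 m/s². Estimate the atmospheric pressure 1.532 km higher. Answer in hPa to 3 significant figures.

P ≈ 833 hPa

Scale height: H = RT/g = 287 × 258.5 / 9.795 = 7574.2 m.
Barometric formula: P = P₀ exp(−z/H).
z/H = 1532.0/7574.2 = 0.20227; exp(−0.20227) = 0.81687.
P = 1020 × 0.81687 = 833.21 hPa.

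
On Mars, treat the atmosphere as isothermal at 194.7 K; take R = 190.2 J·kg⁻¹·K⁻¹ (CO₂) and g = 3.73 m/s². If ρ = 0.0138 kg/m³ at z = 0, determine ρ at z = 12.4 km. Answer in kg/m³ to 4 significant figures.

Scale height: H = RT/g = 190.2 × 194.7 / 3.73 = 9928.1 m.
In an isothermal atmosphere, density decays like pressure: ρ = ρ₀ exp(−z/H).
z/H = 12400/9928.1 = 1.2490; exp(−1.2490) = 0.28679.
ρ = 0.0138 × 0.28679 = 0.0039577 kg/m³.

ρ ≈ 0.003958 kg/m³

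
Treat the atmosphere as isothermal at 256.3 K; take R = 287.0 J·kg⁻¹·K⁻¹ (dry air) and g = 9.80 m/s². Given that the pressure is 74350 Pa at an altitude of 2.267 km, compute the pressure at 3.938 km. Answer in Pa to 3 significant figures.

P ≈ 59500 Pa

Scale height: H = RT/g = 287.0 × 256.3 / 9.80 = 7505.9 m.
Between two levels, P₂ = P₁ exp(−Δz/H) with Δz = z₂ − z₁.
Δz = 3938.0 − 2267.0 = 1671.0 m; Δz/H = 1671.0/7505.9 = 0.22262.
P₂ = 74350 × exp(−0.22262) = 74350 × 0.80042 = 59511 Pa.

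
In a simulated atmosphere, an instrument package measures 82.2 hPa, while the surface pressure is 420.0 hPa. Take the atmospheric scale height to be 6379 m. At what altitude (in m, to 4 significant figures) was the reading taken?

z ≈ 10400 m

Invert the barometric formula: z = H ln(P₀/P).
P₀/P = 420.0/82.2 = 5.1095; ln(5.1095) = 1.6311.
z = 6379.0 × 1.6311 = 10405 m.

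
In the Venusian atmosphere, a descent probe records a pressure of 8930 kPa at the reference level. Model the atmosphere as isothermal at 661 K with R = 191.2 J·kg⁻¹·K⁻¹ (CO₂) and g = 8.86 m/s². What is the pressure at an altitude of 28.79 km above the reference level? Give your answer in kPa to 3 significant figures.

Scale height: H = RT/g = 191.2 × 661 / 8.86 = 14264 m.
Barometric formula: P = P₀ exp(−z/H).
z/H = 28790/14264 = 2.0184; exp(−2.0184) = 0.13287.
P = 8930 × 0.13287 = 1186.5 kPa.

P ≈ 1190 kPa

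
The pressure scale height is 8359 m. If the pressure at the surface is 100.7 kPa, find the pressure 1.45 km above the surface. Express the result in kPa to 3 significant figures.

Barometric formula: P = P₀ exp(−z/H).
z/H = 1450.0/8359.0 = 0.17347; exp(−0.17347) = 0.84074.
P = 100.7 × 0.84074 = 84.663 kPa.

P ≈ 84.7 kPa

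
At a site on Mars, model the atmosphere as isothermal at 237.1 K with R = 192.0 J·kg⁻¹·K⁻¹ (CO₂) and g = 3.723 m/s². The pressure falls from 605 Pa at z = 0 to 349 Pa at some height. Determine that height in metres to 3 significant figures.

z ≈ 6730 m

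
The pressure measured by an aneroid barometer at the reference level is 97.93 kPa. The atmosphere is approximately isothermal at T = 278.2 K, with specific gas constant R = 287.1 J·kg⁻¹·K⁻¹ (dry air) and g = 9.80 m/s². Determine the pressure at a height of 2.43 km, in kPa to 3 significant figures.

P ≈ 72.7 kPa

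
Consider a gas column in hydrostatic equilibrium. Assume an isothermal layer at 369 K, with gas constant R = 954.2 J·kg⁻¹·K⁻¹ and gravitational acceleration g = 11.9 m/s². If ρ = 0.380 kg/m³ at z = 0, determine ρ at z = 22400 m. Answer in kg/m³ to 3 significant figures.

Scale height: H = RT/g = 954.2 × 369 / 11.9 = 29588 m.
In an isothermal atmosphere, density decays like pressure: ρ = ρ₀ exp(−z/H).
z/H = 22400/29588 = 0.75706; exp(−0.75706) = 0.46904.
ρ = 0.380 × 0.46904 = 0.17824 kg/m³.

ρ ≈ 0.178 kg/m³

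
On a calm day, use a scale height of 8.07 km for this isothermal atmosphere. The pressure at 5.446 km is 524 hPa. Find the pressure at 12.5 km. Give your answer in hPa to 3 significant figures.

Between two levels, P₂ = P₁ exp(−Δz/H) with Δz = z₂ − z₁.
Δz = 12500 − 5446.0 = 7054.0 m; Δz/H = 7054.0/8070.0 = 0.87410.
P₂ = 524 × exp(−0.87410) = 524 × 0.41724 = 218.63 hPa.

P ≈ 219 hPa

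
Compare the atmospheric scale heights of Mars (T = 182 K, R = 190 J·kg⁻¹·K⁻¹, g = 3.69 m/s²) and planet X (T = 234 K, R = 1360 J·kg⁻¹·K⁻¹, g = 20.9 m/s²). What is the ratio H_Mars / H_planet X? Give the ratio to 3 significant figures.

H_Mars/H_planet X ≈ 0.615

H = RT/g for each body.
H_Mars = 190 × 182 / 3.69 = 9371.3 m.
H_planet X = 1360 × 234 / 20.9 = 15227 m.
H_Mars/H_planet X = 9371.3/15227 = 0.61544.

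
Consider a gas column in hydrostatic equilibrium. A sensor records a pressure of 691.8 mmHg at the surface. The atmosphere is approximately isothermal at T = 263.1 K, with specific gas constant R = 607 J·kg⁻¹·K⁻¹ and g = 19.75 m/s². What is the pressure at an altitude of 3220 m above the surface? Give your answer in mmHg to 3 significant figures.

P ≈ 465 mmHg

Scale height: H = RT/g = 607 × 263.1 / 19.75 = 8086.2 m.
Barometric formula: P = P₀ exp(−z/H).
z/H = 3220.0/8086.2 = 0.39821; exp(−0.39821) = 0.67152.
P = 691.8 × 0.67152 = 464.56 mmHg.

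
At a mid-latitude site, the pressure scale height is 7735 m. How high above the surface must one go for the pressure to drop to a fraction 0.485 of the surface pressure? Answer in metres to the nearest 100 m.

z ≈ 5600 m

Set P/P₀ = exp(−z/H) = 0.485, so z = −H ln(0.485).
−ln(0.485) = 0.72361; z = 7735.0 × 0.72361 = 5597.1 m.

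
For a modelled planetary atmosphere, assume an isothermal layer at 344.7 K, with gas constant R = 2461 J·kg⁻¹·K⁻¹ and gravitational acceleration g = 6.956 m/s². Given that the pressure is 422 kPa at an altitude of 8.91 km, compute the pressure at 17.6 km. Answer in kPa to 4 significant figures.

Scale height: H = RT/g = 2461 × 344.7 / 6.956 = 121950 m.
Between two levels, P₂ = P₁ exp(−Δz/H) with Δz = z₂ − z₁.
Δz = 17600 − 8910.0 = 8690.0 m; Δz/H = 8690.0/121950 = 0.071259.
P₂ = 422 × exp(−0.071259) = 422 × 0.93122 = 392.97 kPa.

P ≈ 393.0 kPa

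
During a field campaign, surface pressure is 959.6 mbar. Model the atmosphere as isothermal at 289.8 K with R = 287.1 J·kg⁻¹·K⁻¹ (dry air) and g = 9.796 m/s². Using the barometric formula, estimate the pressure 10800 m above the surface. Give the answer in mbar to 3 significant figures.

Scale height: H = RT/g = 287.1 × 289.8 / 9.796 = 8493.4 m.
Barometric formula: P = P₀ exp(−z/H).
z/H = 10800/8493.4 = 1.2716; exp(−1.2716) = 0.28038.
P = 959.6 × 0.28038 = 269.05 mbar.

P ≈ 269 mbar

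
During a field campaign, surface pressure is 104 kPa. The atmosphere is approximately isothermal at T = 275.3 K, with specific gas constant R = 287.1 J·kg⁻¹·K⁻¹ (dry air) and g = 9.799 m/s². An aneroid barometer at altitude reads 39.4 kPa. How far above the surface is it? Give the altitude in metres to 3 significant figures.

Scale height: H = RT/g = 287.1 × 275.3 / 9.799 = 8066.0 m.
Invert the barometric formula: z = H ln(P₀/P).
P₀/P = 104/39.4 = 2.6396; ln(2.6396) = 0.97063.
z = 8066.0 × 0.97063 = 7829.1 m.

z ≈ 7830 m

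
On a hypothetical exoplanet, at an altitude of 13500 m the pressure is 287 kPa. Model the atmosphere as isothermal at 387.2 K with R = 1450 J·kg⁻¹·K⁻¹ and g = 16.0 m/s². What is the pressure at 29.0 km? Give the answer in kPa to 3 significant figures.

P ≈ 185 kPa

Scale height: H = RT/g = 1450 × 387.2 / 16.0 = 35090 m.
Between two levels, P₂ = P₁ exp(−Δz/H) with Δz = z₂ − z₁.
Δz = 29000 − 13500 = 15500 m; Δz/H = 15500/35090 = 0.44172.
P₂ = 287 × exp(−0.44172) = 287 × 0.64293 = 184.52 kPa.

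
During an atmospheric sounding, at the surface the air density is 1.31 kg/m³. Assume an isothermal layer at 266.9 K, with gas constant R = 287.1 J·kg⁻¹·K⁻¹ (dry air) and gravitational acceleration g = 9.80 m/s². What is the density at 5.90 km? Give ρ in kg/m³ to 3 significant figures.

Scale height: H = RT/g = 287.1 × 266.9 / 9.80 = 7819.1 m.
In an isothermal atmosphere, density decays like pressure: ρ = ρ₀ exp(−z/H).
z/H = 5900.0/7819.1 = 0.75456; exp(−0.75456) = 0.47022.
ρ = 1.31 × 0.47022 = 0.61599 kg/m³.

ρ ≈ 0.616 kg/m³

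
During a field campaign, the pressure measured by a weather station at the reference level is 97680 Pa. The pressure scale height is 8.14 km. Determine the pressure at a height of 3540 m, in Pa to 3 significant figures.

Barometric formula: P = P₀ exp(−z/H).
z/H = 3540.0/8140.0 = 0.43489; exp(−0.43489) = 0.64734.
P = 97680 × 0.64734 = 63232 Pa.

P ≈ 63200 Pa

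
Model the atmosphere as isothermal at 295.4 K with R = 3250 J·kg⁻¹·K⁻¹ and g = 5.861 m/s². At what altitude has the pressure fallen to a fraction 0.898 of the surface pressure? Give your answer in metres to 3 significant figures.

Scale height: H = RT/g = 3250 × 295.4 / 5.861 = 163800 m.
Set P/P₀ = exp(−z/H) = 0.898, so z = −H ln(0.898).
−ln(0.898) = 0.10759; z = 163800 × 0.10759 = 17623 m.

z ≈ 17600 m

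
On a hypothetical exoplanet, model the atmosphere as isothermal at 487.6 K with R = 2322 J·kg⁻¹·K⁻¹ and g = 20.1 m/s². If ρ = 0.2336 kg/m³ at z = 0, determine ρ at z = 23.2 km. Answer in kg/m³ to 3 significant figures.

ρ ≈ 0.155 kg/m³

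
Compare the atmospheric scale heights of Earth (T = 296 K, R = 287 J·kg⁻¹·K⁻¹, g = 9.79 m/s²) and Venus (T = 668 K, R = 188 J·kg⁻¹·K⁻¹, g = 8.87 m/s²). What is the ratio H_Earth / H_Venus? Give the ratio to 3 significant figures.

H_Earth/H_Venus ≈ 0.613

H = RT/g for each body.
H_Earth = 287 × 296 / 9.79 = 8677.4 m.
H_Venus = 188 × 668 / 8.87 = 14158 m.
H_Earth/H_Venus = 8677.4/14158 = 0.61290.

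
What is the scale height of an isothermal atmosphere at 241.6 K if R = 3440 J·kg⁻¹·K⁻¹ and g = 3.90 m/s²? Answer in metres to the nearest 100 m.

The scale height of an isothermal atmosphere is H = RT/g.
H = 3440 × 241.6 / 3.90 = 831100/3.90 = 213100 m.

H ≈ 213100 m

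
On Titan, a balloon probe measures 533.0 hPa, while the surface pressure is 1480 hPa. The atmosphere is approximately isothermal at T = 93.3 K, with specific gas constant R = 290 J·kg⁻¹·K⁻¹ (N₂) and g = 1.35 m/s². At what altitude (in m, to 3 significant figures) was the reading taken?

z ≈ 20500 m

Scale height: H = RT/g = 290 × 93.3 / 1.35 = 20042 m.
Invert the barometric formula: z = H ln(P₀/P).
P₀/P = 1480/533.0 = 2.7767; ln(2.7767) = 1.0213.
z = 20042 × 1.0213 = 20469 m.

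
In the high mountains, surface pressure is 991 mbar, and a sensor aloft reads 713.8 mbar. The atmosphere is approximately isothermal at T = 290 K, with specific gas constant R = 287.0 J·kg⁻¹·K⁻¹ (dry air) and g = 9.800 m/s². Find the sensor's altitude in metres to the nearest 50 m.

Scale height: H = RT/g = 287.0 × 290 / 9.800 = 8492.9 m.
Invert the barometric formula: z = H ln(P₀/P).
P₀/P = 991/713.8 = 1.3883; ln(1.3883) = 0.32808.
z = 8492.9 × 0.32808 = 2786.4 m.

z ≈ 2800 m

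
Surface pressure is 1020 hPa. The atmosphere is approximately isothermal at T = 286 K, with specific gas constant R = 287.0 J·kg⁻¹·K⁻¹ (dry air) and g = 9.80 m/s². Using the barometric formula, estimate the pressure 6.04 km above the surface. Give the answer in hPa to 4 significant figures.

P ≈ 495.9 hPa

Scale height: H = RT/g = 287.0 × 286 / 9.80 = 8375.7 m.
Barometric formula: P = P₀ exp(−z/H).
z/H = 6040.0/8375.7 = 0.72113; exp(−0.72113) = 0.48620.
P = 1020 × 0.48620 = 495.92 hPa.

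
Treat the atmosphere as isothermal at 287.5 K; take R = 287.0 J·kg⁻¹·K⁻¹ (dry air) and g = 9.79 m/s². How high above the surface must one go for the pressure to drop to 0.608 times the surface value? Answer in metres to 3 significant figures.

Scale height: H = RT/g = 287.0 × 287.5 / 9.79 = 8428.2 m.
Set P/P₀ = exp(−z/H) = 0.608, so z = −H ln(0.608).
−ln(0.608) = 0.49758; z = 8428.2 × 0.49758 = 4193.7 m.

z ≈ 4190 m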